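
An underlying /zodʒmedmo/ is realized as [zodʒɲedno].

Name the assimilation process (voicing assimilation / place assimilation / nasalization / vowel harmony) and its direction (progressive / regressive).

/m/→[ɲ] /m/→[n].
Each target copies a feature from the preceding segment, so the direction is progressive.

place assimilation, progressive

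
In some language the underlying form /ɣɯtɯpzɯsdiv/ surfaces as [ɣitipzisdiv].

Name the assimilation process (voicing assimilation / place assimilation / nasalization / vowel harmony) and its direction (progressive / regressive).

/ɯ/→[i] /ɯ/→[i] /ɯ/→[i].
Vowels agree with the last vowel, so the harmony is regressive.

vowel harmony, regressive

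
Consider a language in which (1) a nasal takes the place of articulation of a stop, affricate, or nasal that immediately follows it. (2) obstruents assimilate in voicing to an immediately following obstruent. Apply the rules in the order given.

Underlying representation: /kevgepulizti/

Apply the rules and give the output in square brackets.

[kevgepulisti]

Rule 1: no segment meets the rule's conditions; no change.
After rule 1: kevgepulizti
Rule 2: /z/ before /t/ (voiceless) → [s]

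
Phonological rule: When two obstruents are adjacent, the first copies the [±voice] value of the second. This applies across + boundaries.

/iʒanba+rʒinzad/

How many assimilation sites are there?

No segment meets the rule's conditions.

0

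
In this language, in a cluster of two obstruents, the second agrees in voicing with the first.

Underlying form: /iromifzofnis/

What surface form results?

[iromifsofnis]

/z/ after /f/ (voiceless) → [s]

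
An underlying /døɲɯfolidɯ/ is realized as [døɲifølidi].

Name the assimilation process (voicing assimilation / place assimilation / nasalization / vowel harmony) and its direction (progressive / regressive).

vowel harmony, progressive

/ɯ/→[i] /o/→[ø] /ɯ/→[i].
Vowels agree with the first vowel, so the harmony is progressive.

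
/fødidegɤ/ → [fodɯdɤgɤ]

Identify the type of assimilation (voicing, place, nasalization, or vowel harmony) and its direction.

vowel harmony, regressive

/ø/→[o] /i/→[ɯ] /e/→[ɤ].
Vowels agree with the last vowel, so the harmony is regressive.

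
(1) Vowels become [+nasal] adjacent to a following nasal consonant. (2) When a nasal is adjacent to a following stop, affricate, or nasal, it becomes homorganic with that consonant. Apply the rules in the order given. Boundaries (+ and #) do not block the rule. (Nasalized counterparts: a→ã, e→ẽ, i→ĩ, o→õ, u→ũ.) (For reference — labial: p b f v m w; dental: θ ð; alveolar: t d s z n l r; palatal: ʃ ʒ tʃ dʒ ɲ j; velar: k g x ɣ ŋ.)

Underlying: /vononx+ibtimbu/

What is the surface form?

Rule 1: /o/ before nasal /n/ → [õ]
Rule 1: /o/ before nasal /n/ → [õ]
Rule 1: /i/ before nasal /m/ → [ĩ]
After rule 1: võnõnx+ibtĩmbu
Rule 2: no segment meets the rule's conditions; no change.

[võnõnx+ibtĩmbu]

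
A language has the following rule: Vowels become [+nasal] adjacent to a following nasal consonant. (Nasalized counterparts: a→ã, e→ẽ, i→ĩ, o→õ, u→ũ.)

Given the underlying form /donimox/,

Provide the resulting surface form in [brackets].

[dõnĩmox]

/o/ before nasal /n/ → [õ]
/i/ before nasal /m/ → [ĩ]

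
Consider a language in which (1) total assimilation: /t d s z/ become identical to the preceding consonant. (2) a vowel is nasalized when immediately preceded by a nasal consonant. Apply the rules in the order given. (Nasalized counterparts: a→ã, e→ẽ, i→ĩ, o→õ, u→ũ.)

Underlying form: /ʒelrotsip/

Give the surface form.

Rule 1: /s/ after /t/ → [t] (total assimilation)
After rule 1: ʒelrottip
Rule 2: no segment meets the rule's conditions; no change.

[ʒelrottip]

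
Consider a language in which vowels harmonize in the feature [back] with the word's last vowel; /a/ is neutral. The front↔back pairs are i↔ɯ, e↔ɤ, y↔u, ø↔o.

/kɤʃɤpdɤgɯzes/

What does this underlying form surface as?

/ɤ/ harmonizes with /e/ ([-back]) → [e]
/ɤ/ harmonizes with /e/ ([-back]) → [e]
/ɤ/ harmonizes with /e/ ([-back]) → [e]
/ɯ/ harmonizes with /e/ ([-back]) → [i]

[keʃepdegizes]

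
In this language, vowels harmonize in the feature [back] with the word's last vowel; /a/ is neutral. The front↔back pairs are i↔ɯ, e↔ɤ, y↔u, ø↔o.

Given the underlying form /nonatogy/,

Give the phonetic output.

[nønatøgy]

/o/ harmonizes with /y/ ([-back]) → [ø]
/o/ harmonizes with /y/ ([-back]) → [ø]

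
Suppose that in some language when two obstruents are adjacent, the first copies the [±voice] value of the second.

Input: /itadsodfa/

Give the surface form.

/d/ before /s/ (voiceless) → [t]
/d/ before /f/ (voiceless) → [t]

[itatsotfa]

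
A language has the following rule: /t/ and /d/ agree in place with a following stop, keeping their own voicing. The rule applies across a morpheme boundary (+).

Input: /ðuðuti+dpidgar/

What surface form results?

/d/ before /p/ (labial) → [b]
/d/ before /g/ (velar) → [g]

[ðuðuti+bpiggar]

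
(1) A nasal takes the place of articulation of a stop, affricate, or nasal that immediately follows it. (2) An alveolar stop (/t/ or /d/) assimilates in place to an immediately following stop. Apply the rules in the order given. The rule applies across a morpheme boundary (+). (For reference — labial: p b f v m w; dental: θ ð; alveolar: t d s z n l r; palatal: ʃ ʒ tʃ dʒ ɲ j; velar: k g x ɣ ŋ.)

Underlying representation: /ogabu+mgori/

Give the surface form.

Rule 1: /m/ before /g/ (velar) → [ŋ]
After rule 1: ogabu+ŋgori
Rule 2: no segment meets the rule's conditions; no change.

[ogabu+ŋgori]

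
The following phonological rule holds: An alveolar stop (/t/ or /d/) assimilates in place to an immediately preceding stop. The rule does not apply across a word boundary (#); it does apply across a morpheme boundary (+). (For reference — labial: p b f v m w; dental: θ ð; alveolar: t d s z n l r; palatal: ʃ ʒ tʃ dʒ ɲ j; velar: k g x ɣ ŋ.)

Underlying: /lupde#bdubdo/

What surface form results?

[lupbe#bbubbo]

/d/ after /p/ (labial) → [b]
/d/ after /b/ (labial) → [b]
/d/ after /b/ (labial) → [b]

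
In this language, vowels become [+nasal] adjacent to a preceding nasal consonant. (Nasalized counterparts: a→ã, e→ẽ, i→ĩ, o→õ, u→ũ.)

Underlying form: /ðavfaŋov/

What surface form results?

/o/ after nasal /ŋ/ → [õ]

[ðavfaŋõv]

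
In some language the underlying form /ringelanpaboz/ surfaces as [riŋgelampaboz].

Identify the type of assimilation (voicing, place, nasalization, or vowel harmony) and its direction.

/n/→[ŋ] /n/→[m].
Each target copies a feature from the following segment, so the direction is regressive.

place assimilation, regressive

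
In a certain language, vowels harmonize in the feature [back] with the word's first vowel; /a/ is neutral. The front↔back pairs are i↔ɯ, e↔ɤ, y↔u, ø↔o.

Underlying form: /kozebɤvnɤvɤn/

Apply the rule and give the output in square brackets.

/e/ harmonizes with /o/ ([+back]) → [ɤ]

[kozɤbɤvnɤvɤn]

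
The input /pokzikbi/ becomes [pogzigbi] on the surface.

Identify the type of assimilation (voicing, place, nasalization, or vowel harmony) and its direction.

voicing assimilation, regressive

/k/→[g] /k/→[g].
Each target copies a feature from the following segment, so the direction is regressive.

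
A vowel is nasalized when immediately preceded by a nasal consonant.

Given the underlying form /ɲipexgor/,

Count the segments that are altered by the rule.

1

/i/ after nasal /ɲ/ → [ĩ]
1 segment changes.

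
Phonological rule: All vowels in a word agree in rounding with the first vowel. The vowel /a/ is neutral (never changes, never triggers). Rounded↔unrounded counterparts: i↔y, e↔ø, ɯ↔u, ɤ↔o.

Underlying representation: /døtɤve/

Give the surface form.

/ɤ/ harmonizes with /ø/ ([+round]) → [o]
/e/ harmonizes with /ø/ ([+round]) → [ø]

[døtovø]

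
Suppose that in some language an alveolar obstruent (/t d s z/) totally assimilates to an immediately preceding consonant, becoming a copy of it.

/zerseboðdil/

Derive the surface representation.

/s/ after /r/ → [r] (total assimilation)
/d/ after /ð/ → [ð] (total assimilation)

[zerreboððil]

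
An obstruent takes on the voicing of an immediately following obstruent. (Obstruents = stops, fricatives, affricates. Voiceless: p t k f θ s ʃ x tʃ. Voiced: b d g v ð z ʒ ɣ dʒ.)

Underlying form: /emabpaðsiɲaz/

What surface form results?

[emappaθsiɲaz]

/b/ before /p/ (voiceless) → [p]
/ð/ before /s/ (voiceless) → [θ]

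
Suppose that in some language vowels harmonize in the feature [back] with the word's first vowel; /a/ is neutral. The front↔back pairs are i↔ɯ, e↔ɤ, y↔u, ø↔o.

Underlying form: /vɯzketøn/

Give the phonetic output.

[vɯzkɤton]

/e/ harmonizes with /ɯ/ ([+back]) → [ɤ]
/ø/ harmonizes with /ɯ/ ([+back]) → [o]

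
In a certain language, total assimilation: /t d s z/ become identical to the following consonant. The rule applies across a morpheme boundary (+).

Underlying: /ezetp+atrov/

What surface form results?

/t/ before /p/ → [p] (total assimilation)
/t/ before /r/ → [r] (total assimilation)

[ezepp+arrov]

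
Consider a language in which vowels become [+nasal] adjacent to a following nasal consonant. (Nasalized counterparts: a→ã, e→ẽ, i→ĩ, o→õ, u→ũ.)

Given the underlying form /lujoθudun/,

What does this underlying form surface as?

/u/ before nasal /n/ → [ũ]

[lujoθudũn]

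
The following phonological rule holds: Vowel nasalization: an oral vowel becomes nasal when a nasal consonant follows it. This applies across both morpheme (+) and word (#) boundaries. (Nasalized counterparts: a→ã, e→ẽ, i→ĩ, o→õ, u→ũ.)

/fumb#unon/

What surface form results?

/u/ before nasal /m/ → [ũ]
/u/ before nasal /n/ → [ũ]
/o/ before nasal /n/ → [õ]

[fũmb#ũnõn]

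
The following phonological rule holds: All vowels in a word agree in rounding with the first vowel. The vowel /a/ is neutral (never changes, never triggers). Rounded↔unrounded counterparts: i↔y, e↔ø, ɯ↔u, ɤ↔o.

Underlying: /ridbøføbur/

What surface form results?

/ø/ harmonizes with /i/ ([-round]) → [e]
/ø/ harmonizes with /i/ ([-round]) → [e]
/u/ harmonizes with /i/ ([-round]) → [ɯ]

[ridbefebɯr]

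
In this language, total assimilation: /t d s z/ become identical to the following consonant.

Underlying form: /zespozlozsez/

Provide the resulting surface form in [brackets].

[zeppollossez]

/s/ before /p/ → [p] (total assimilation)
/z/ before /l/ → [l] (total assimilation)
/z/ before /s/ → [s] (total assimilation)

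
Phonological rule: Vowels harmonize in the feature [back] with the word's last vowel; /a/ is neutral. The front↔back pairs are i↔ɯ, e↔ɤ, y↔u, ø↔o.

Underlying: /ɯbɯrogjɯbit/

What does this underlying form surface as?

/ɯ/ harmonizes with /i/ ([-back]) → [i]
/ɯ/ harmonizes with /i/ ([-back]) → [i]
/o/ harmonizes with /i/ ([-back]) → [ø]
/ɯ/ harmonizes with /i/ ([-back]) → [i]

[ibirøgjibit]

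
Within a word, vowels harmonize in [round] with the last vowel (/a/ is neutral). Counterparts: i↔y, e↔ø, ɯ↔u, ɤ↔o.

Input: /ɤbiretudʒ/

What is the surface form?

/ɤ/ harmonizes with /u/ ([+round]) → [o]
/i/ harmonizes with /u/ ([+round]) → [y]
/e/ harmonizes with /u/ ([+round]) → [ø]

[obyrøtudʒ]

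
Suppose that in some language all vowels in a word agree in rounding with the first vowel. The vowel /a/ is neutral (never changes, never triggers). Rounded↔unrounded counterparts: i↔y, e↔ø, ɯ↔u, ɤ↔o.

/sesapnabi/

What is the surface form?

no segment meets the rule's conditions; no change.

[sesapnabi]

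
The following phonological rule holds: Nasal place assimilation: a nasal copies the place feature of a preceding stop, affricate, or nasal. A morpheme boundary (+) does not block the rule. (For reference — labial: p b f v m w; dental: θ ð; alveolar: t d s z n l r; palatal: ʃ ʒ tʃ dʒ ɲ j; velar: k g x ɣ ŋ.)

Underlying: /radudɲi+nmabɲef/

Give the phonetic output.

/ɲ/ after /d/ (alveolar) → [n]
/m/ after /n/ (alveolar) → [n]
/ɲ/ after /b/ (labial) → [m]

[radudni+nnabmef]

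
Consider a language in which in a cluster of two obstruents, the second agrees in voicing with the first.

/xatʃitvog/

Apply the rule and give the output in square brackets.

/v/ after /t/ (voiceless) → [f]

[xatʃitfog]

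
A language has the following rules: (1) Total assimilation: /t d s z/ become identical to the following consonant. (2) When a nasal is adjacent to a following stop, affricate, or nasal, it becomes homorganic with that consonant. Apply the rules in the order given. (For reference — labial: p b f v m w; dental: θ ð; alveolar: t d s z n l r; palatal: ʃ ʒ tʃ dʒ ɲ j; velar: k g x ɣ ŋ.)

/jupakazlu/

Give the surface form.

[jupakallu]

Rule 1: /z/ before /l/ → [l] (total assimilation)
After rule 1: jupakallu
Rule 2: no segment meets the rule's conditions; no change.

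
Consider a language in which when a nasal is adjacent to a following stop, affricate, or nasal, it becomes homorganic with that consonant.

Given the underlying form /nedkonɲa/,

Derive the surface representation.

/n/ before /ɲ/ (palatal) → [ɲ]

[nedkoɲɲa]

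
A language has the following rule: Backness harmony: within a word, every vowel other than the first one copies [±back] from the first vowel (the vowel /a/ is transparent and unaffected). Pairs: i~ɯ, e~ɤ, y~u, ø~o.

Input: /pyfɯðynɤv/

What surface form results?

/ɯ/ harmonizes with /y/ ([-back]) → [i]
/ɤ/ harmonizes with /y/ ([-back]) → [e]

[pyfiðynev]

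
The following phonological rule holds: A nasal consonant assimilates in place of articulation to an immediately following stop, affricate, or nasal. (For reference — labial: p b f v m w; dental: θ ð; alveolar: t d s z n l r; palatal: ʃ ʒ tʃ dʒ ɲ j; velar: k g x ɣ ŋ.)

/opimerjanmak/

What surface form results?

/n/ before /m/ (labial) → [m]

[opimerjammak]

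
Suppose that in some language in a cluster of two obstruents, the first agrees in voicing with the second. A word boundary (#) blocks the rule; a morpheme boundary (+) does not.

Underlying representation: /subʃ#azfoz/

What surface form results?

/b/ before /ʃ/ (voiceless) → [p]
/z/ before /f/ (voiceless) → [s]

[supʃ#asfoz]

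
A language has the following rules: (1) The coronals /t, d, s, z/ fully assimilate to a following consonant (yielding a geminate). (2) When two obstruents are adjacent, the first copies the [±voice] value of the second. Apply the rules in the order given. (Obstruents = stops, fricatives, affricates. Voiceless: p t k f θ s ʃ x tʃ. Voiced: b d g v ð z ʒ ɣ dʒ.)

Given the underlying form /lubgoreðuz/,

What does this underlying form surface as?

Rule 1: no segment meets the rule's conditions; no change.
After rule 1: lubgoreðuz
Rule 2: no segment meets the rule's conditions; no change.

[lubgoreðuz]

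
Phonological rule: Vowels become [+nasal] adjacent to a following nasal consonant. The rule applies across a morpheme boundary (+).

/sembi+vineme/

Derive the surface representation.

/e/ before nasal /m/ → [ẽ]
/i/ before nasal /n/ → [ĩ]
/e/ before nasal /m/ → [ẽ]

[sẽmbi+vĩnẽme]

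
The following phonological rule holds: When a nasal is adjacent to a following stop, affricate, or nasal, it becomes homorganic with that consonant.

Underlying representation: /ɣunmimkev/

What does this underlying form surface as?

/n/ before /m/ (labial) → [m]
/m/ before /k/ (velar) → [ŋ]

[ɣummiŋkev]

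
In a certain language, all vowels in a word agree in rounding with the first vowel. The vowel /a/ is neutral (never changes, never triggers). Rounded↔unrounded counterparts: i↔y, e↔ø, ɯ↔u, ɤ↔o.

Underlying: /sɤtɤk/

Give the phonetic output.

[sɤtɤk]

no segment meets the rule's conditions; no change.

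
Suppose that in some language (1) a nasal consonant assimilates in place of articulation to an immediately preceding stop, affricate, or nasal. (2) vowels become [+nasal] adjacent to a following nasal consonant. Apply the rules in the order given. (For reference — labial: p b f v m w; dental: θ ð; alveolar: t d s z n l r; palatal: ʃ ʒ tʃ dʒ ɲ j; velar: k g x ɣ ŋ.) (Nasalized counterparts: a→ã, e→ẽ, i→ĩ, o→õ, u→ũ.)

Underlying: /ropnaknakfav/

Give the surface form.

[ropmakŋakfav]

Rule 1: /n/ after /p/ (labial) → [m]
Rule 1: /n/ after /k/ (velar) → [ŋ]
After rule 1: ropmakŋakfav
Rule 2: no segment meets the rule's conditions; no change.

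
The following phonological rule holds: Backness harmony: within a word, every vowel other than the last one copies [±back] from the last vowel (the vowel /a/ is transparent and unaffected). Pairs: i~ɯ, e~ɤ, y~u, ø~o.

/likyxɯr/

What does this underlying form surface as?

[lɯkuxɯr]

/i/ harmonizes with /ɯ/ ([+back]) → [ɯ]
/y/ harmonizes with /ɯ/ ([+back]) → [u]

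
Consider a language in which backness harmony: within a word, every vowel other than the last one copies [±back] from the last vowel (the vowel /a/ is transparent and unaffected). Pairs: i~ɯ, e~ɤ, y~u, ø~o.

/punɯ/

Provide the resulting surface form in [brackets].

no segment meets the rule's conditions; no change.

[punɯ]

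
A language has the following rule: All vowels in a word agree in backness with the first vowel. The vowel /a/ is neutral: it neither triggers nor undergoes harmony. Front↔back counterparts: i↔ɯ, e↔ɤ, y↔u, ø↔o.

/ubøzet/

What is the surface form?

[ubozɤt]

/ø/ harmonizes with /u/ ([+back]) → [o]
/e/ harmonizes with /u/ ([+back]) → [ɤ]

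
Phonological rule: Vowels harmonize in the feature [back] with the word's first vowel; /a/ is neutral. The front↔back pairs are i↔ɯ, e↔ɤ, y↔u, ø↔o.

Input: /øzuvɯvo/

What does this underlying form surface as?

[øzyvivø]

/u/ harmonizes with /ø/ ([-back]) → [y]
/ɯ/ harmonizes with /ø/ ([-back]) → [i]
/o/ harmonizes with /ø/ ([-back]) → [ø]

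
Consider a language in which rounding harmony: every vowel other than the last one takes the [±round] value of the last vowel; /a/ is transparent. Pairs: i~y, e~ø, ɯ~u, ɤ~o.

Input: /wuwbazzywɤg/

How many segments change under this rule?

/u/ harmonizes with /ɤ/ ([-round]) → [ɯ]
/y/ harmonizes with /ɤ/ ([-round]) → [i]
2 segments change.

2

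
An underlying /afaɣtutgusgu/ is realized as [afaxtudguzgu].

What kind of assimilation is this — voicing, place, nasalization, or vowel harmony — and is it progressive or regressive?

voicing assimilation, regressive

/ɣ/→[x] /t/→[d] /s/→[z].
Each target copies a feature from the following segment, so the direction is regressive.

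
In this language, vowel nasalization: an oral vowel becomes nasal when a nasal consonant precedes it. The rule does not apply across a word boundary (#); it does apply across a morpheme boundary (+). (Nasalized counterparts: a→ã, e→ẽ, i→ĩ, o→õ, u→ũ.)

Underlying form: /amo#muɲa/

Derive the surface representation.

[amõ#mũɲã]

/o/ after nasal /m/ → [õ]
/u/ after nasal /m/ → [ũ]
/a/ after nasal /ɲ/ → [ã]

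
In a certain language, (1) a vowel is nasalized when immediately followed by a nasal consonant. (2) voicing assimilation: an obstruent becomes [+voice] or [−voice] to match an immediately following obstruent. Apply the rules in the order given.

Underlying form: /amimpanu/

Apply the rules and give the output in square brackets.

Rule 1: /a/ before nasal /m/ → [ã]
Rule 1: /i/ before nasal /m/ → [ĩ]
Rule 1: /a/ before nasal /n/ → [ã]
After rule 1: ãmĩmpãnu
Rule 2: no segment meets the rule's conditions; no change.

[ãmĩmpãnu]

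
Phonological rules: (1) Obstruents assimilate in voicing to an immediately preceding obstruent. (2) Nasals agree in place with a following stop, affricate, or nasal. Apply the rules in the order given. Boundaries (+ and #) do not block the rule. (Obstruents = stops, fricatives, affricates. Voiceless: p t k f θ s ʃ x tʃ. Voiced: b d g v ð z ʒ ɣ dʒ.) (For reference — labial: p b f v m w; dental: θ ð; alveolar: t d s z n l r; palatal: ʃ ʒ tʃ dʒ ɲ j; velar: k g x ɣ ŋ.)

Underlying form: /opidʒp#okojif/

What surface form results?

[opidʒb#okojif]

Rule 1: /p/ after /dʒ/ (voiced) → [b]
After rule 1: opidʒb#okojif
Rule 2: no segment meets the rule's conditions; no change.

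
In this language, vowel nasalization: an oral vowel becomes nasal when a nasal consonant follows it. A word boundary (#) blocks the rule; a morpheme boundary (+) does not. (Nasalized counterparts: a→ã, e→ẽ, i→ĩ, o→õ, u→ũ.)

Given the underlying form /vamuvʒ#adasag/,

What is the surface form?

[vãmuvʒ#adasag]

/a/ before nasal /m/ → [ã]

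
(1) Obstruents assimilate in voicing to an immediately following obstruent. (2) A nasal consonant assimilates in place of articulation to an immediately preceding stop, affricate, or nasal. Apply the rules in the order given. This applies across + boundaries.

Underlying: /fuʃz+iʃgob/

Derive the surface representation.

Rule 1: /ʃ/ before /z/ (voiced) → [ʒ]
Rule 1: /ʃ/ before /g/ (voiced) → [ʒ]
After rule 1: fuʒz+iʒgob
Rule 2: no segment meets the rule's conditions; no change.

[fuʒz+iʒgob]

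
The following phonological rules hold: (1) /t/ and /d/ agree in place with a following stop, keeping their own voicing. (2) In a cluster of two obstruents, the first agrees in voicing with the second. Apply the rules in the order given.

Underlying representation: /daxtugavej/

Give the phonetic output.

[daxtugavej]

Rule 1: no segment meets the rule's conditions; no change.
After rule 1: daxtugavej
Rule 2: no segment meets the rule's conditions; no change.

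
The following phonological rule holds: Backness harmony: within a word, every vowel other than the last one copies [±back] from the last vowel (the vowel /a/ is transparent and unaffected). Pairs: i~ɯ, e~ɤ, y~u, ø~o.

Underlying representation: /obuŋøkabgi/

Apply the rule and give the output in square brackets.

/o/ harmonizes with /i/ ([-back]) → [ø]
/u/ harmonizes with /i/ ([-back]) → [y]

[øbyŋøkabgi]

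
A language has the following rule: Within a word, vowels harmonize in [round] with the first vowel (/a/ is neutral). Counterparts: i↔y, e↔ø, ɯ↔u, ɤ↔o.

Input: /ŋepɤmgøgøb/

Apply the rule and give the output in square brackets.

[ŋepɤmgegeb]

/ø/ harmonizes with /e/ ([-round]) → [e]
/ø/ harmonizes with /e/ ([-round]) → [e]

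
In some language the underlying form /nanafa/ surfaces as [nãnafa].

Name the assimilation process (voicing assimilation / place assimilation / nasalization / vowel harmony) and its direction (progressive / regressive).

/a/→[ã].
Each target copies a feature from the following segment, so the direction is regressive.

nasalization, regressive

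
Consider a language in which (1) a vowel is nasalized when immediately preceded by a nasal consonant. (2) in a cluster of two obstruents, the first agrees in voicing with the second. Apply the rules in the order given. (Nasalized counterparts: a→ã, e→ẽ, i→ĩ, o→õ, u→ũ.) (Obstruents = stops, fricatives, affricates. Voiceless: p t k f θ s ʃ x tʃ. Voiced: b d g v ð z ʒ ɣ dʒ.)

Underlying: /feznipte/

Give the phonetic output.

[feznĩpte]

Rule 1: /i/ after nasal /n/ → [ĩ]
After rule 1: feznĩpte
Rule 2: no segment meets the rule's conditions; no change.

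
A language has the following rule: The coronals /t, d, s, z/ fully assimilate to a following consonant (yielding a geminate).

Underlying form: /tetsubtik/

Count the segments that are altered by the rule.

1

/t/ before /s/ → [s] (total assimilation)
1 segment changes.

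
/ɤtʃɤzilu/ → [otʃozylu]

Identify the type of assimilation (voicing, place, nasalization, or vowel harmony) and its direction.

vowel harmony, regressive

/ɤ/→[o] /ɤ/→[o] /i/→[y].
Vowels agree with the last vowel, so the harmony is regressive.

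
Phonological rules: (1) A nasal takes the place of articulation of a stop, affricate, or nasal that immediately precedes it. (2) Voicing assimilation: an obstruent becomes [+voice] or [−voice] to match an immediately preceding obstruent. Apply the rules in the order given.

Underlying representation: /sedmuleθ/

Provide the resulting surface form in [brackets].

Rule 1: /m/ after /d/ (alveolar) → [n]
After rule 1: sednuleθ
Rule 2: no segment meets the rule's conditions; no change.

[sednuleθ]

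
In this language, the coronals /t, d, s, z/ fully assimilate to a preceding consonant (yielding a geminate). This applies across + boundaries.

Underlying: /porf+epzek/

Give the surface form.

/z/ after /p/ → [p] (total assimilation)

[porf+eppek]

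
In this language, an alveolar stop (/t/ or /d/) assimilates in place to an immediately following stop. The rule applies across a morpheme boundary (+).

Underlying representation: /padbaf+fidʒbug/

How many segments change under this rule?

/d/ before /b/ (labial) → [b]
1 segment changes.

1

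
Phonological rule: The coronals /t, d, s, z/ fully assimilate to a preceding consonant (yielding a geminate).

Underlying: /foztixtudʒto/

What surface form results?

[fozzixxudʒdʒo]

/t/ after /z/ → [z] (total assimilation)
/t/ after /x/ → [x] (total assimilation)
/t/ after /dʒ/ → [dʒ] (total assimilation)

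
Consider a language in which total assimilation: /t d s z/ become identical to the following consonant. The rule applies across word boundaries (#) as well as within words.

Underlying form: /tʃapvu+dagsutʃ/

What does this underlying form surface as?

no segment meets the rule's conditions; no change.

[tʃapvu+dagsutʃ]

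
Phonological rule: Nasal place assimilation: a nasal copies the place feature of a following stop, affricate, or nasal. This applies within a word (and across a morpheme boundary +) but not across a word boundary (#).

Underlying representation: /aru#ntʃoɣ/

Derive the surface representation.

/n/ before /tʃ/ (palatal) → [ɲ]

[aru#ɲtʃoɣ]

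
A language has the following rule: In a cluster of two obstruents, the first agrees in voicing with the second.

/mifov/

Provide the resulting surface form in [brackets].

[mifov]

no segment meets the rule's conditions; no change.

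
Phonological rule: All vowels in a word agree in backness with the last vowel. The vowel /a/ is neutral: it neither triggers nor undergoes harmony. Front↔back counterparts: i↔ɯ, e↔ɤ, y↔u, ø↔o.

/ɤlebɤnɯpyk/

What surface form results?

[elebenipyk]

/ɤ/ harmonizes with /y/ ([-back]) → [e]
/ɤ/ harmonizes with /y/ ([-back]) → [e]
/ɯ/ harmonizes with /y/ ([-back]) → [i]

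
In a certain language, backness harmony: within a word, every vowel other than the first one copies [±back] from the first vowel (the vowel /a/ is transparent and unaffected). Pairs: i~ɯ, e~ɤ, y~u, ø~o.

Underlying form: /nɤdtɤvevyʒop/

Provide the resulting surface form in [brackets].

[nɤdtɤvɤvuʒop]

/e/ harmonizes with /ɤ/ ([+back]) → [ɤ]
/y/ harmonizes with /ɤ/ ([+back]) → [u]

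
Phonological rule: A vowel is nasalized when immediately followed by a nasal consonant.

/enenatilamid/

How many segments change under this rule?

3

/e/ before nasal /n/ → [ẽ]
/e/ before nasal /n/ → [ẽ]
/a/ before nasal /m/ → [ã]
3 segments change.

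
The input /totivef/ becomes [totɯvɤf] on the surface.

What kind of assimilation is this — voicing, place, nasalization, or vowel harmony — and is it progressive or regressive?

/i/→[ɯ] /e/→[ɤ].
Vowels agree with the first vowel, so the harmony is progressive.

vowel harmony, progressive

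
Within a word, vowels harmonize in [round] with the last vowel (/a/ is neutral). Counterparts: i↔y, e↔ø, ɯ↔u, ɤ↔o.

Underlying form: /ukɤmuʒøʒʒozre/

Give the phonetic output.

/u/ harmonizes with /e/ ([-round]) → [ɯ]
/u/ harmonizes with /e/ ([-round]) → [ɯ]
/ø/ harmonizes with /e/ ([-round]) → [e]
/o/ harmonizes with /e/ ([-round]) → [ɤ]

[ɯkɤmɯʒeʒʒɤzre]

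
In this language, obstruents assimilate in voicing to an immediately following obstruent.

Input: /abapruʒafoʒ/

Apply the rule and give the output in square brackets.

no segment meets the rule's conditions; no change.

[abapruʒafoʒ]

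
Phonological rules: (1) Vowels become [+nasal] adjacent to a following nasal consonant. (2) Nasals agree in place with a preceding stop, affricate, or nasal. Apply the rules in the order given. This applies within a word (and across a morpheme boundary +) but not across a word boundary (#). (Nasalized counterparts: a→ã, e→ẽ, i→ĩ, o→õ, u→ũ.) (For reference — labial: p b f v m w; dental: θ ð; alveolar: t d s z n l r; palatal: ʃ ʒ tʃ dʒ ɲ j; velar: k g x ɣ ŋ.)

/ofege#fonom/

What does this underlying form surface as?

[ofege#fõnõm]

Rule 1: /o/ before nasal /n/ → [õ]
Rule 1: /o/ before nasal /m/ → [õ]
After rule 1: ofege#fõnõm
Rule 2: no segment meets the rule's conditions; no change.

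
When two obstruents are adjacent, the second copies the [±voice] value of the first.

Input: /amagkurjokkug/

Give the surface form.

/k/ after /g/ (voiced) → [g]

[amaggurjokkug]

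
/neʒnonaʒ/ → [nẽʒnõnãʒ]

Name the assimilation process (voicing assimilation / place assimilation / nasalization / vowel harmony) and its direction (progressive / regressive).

/e/→[ẽ] /o/→[õ] /a/→[ã].
Each target copies a feature from the preceding segment, so the direction is progressive.

nasalization, progressive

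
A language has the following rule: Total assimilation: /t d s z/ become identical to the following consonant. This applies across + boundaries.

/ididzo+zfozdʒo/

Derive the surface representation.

/d/ before /z/ → [z] (total assimilation)
/z/ before /f/ → [f] (total assimilation)
/z/ before /dʒ/ → [dʒ] (total assimilation)

[idizzo+ffodʒdʒo]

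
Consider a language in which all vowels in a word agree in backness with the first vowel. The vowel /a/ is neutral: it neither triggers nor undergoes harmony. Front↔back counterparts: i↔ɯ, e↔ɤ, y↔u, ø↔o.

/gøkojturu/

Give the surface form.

[gøkøjtyry]

/o/ harmonizes with /ø/ ([-back]) → [ø]
/u/ harmonizes with /ø/ ([-back]) → [y]
/u/ harmonizes with /ø/ ([-back]) → [y]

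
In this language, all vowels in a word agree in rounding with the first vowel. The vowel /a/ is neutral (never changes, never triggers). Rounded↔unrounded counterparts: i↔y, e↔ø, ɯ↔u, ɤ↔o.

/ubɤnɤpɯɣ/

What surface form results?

[ubonopuɣ]

/ɤ/ harmonizes with /u/ ([+round]) → [o]
/ɤ/ harmonizes with /u/ ([+round]) → [o]
/ɯ/ harmonizes with /u/ ([+round]) → [u]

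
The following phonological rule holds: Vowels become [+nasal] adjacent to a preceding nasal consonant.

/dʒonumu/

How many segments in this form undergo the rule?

/u/ after nasal /n/ → [ũ]
/u/ after nasal /m/ → [ũ]
2 segments change.

2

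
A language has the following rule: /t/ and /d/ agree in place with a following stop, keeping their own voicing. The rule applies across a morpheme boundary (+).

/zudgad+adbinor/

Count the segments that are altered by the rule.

2

/d/ before /g/ (velar) → [g]
/d/ before /b/ (labial) → [b]
2 segments change.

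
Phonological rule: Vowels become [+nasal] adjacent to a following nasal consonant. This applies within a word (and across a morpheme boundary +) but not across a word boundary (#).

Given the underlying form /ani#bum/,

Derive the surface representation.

[ãni#bũm]

/a/ before nasal /n/ → [ã]
/u/ before nasal /m/ → [ũ]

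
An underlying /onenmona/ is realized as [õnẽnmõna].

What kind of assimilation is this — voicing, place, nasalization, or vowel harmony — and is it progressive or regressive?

nasalization, regressive

/o/→[õ] /e/→[ẽ] /o/→[õ].
Each target copies a feature from the following segment, so the direction is regressive.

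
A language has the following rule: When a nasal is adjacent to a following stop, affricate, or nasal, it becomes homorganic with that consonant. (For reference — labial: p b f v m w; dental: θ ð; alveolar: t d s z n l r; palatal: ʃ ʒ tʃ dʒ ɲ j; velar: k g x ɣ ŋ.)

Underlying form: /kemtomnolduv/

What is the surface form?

[kentonnolduv]

/m/ before /t/ (alveolar) → [n]
/m/ before /n/ (alveolar) → [n]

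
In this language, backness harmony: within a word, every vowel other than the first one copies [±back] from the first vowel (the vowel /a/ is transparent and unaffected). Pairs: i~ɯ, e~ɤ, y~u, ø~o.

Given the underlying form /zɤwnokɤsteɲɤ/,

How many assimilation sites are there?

/e/ harmonizes with /ɤ/ ([+back]) → [ɤ]
1 segment changes.

1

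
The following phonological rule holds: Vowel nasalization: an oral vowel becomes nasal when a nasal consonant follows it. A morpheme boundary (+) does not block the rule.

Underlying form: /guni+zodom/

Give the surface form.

[gũni+zodõm]

/u/ before nasal /n/ → [ũ]
/o/ before nasal /m/ → [õ]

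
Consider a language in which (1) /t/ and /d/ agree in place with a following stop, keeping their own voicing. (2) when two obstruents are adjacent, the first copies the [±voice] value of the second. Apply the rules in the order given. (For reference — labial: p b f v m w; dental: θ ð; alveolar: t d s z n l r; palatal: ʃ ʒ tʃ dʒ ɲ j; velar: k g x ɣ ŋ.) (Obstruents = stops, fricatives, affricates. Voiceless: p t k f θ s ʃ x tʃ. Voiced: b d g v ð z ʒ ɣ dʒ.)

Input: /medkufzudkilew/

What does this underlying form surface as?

[mekkuvzukkilew]

Rule 1: /d/ before /k/ (velar) → [g]
Rule 1: /d/ before /k/ (velar) → [g]
After rule 1: megkufzugkilew
Rule 2: /g/ before /k/ (voiceless) → [k]
Rule 2: /f/ before /z/ (voiced) → [v]
Rule 2: /g/ before /k/ (voiceless) → [k]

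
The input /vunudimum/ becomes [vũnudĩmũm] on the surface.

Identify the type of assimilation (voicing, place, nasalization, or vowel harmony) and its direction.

nasalization, regressive

/u/→[ũ] /i/→[ĩ] /u/→[ũ].
Each target copies a feature from the following segment, so the direction is regressive.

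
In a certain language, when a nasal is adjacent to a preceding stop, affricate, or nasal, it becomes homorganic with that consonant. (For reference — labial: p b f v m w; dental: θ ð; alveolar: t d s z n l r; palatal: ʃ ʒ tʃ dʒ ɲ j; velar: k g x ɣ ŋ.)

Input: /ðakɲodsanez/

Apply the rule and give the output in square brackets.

/ɲ/ after /k/ (velar) → [ŋ]

[ðakŋodsanez]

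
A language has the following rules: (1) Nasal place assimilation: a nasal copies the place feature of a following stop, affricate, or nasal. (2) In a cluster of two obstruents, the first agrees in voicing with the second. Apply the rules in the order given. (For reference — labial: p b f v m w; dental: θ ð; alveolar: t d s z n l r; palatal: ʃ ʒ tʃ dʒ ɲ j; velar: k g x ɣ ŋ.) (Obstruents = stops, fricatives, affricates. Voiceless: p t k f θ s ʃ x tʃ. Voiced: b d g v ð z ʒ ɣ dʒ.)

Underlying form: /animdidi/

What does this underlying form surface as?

[anindidi]

Rule 1: /m/ before /d/ (alveolar) → [n]
After rule 1: anindidi
Rule 2: no segment meets the rule's conditions; no change.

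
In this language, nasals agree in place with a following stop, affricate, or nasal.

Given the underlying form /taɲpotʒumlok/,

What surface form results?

/ɲ/ before /p/ (labial) → [m]

[tampotʒumlok]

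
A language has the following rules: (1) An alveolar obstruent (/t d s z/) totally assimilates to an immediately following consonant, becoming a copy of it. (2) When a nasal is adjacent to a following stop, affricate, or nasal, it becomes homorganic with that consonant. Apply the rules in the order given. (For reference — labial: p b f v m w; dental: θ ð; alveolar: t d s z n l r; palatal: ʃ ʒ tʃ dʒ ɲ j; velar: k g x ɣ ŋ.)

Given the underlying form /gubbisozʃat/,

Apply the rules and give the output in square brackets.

[gubbisoʃʃat]

Rule 1: /z/ before /ʃ/ → [ʃ] (total assimilation)
After rule 1: gubbisoʃʃat
Rule 2: no segment meets the rule's conditions; no change.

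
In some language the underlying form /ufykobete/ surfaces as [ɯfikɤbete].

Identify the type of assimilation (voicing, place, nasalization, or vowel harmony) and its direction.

vowel harmony, regressive

/u/→[ɯ] /y/→[i] /o/→[ɤ].
Vowels agree with the last vowel, so the harmony is regressive.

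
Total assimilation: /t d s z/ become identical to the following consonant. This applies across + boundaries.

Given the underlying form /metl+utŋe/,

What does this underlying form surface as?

[mell+uŋŋe]

/t/ before /l/ → [l] (total assimilation)
/t/ before /ŋ/ → [ŋ] (total assimilation)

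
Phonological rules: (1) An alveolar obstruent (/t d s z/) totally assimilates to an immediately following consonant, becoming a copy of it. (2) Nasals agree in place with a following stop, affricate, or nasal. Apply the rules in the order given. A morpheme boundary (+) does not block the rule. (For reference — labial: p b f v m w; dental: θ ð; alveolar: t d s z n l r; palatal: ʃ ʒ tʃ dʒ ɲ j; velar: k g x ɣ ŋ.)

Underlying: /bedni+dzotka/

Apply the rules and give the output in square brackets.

Rule 1: /d/ before /n/ → [n] (total assimilation)
Rule 1: /d/ before /z/ → [z] (total assimilation)
Rule 1: /t/ before /k/ → [k] (total assimilation)
After rule 1: benni+zzokka
Rule 2: no segment meets the rule's conditions; no change.

[benni+zzokka]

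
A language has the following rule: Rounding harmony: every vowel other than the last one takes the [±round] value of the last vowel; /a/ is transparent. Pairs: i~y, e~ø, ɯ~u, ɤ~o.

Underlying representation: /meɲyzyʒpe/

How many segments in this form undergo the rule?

/y/ harmonizes with /e/ ([-round]) → [i]
/y/ harmonizes with /e/ ([-round]) → [i]
2 segments change.

2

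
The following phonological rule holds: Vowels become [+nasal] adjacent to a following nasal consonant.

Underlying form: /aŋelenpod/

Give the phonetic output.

/a/ before nasal /ŋ/ → [ã]
/e/ before nasal /n/ → [ẽ]

[ãŋelẽnpod]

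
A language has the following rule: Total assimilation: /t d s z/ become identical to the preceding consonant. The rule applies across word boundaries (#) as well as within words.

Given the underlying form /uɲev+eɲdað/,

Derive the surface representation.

/d/ after /ɲ/ → [ɲ] (total assimilation)

[uɲev+eɲɲað]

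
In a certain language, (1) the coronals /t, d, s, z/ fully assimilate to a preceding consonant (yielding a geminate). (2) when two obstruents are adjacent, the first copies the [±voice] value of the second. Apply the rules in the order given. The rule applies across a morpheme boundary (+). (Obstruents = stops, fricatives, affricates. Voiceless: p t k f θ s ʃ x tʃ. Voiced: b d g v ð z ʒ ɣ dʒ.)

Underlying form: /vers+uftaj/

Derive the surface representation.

[verr+uffaj]

Rule 1: /s/ after /r/ → [r] (total assimilation)
Rule 1: /t/ after /f/ → [f] (total assimilation)
After rule 1: verr+uffaj
Rule 2: no segment meets the rule's conditions; no change.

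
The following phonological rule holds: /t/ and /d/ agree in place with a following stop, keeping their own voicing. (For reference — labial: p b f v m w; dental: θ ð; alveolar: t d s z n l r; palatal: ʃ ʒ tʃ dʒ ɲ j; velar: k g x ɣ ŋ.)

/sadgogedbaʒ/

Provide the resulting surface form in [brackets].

[saggogebbaʒ]

/d/ before /g/ (velar) → [g]
/d/ before /b/ (labial) → [b]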